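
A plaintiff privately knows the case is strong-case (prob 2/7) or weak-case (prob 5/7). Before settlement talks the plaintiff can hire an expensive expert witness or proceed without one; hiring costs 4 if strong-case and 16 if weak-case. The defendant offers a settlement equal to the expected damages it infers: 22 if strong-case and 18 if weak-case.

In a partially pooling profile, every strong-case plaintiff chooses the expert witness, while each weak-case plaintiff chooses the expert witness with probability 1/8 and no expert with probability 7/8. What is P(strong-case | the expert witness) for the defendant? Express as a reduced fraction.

P(the expert witness) = (2/7)·1 + (5/7)·(1/8) = 3/8.
By Bayes' rule, P(strong-case | the expert witness) = (2/7) / (3/8) = 16/21.

16/21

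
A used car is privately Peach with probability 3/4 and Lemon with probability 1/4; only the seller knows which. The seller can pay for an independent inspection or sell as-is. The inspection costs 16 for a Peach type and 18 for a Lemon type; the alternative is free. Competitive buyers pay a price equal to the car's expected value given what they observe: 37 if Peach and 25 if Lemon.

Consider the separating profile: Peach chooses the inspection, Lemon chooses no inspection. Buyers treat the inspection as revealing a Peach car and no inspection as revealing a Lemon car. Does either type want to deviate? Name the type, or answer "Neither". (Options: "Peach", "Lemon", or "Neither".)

The inspection pays 37; no inspection pays 25.
Peach: assigned the inspection, nets 37 − 16 = 21; deviating to no inspection nets 25.
Lemon: assigned no inspection, nets 25; deviating to the inspection nets 37 − 18 = 19.
The Peach type gains 4 by deviating.

Peach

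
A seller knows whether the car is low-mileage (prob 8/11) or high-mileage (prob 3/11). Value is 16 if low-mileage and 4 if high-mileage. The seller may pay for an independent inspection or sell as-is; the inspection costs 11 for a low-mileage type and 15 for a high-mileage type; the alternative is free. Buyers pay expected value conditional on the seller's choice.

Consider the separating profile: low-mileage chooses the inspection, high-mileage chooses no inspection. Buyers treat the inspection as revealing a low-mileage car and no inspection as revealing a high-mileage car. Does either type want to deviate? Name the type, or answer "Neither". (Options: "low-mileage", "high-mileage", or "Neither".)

The inspection pays 16; no inspection pays 4.
low-mileage: assigned the inspection, nets 16 − 11 = 5; deviating to no inspection nets 4.
high-mileage: assigned no inspection, nets 4; deviating to the inspection nets 16 − 15 = 1.
Both types strictly prefer their assigned action; no profitable deviation.

Neither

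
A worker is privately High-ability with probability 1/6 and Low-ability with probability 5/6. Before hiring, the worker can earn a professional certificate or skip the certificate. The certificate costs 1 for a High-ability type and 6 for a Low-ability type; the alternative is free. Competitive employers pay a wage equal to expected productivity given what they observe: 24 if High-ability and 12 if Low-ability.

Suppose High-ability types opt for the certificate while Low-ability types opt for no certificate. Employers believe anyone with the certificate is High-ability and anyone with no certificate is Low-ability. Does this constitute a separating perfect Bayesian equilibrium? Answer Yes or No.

No

Under these beliefs, the certificate earns wage 24 and no certificate earns wage 12.
High-ability: the certificate nets 24 − 1 = 23; no certificate nets 12. High-ability prefers the certificate.
Low-ability: the certificate nets 24 − 6 = 18; no certificate nets 12. Low-ability would deviate to the certificate.
Low-ability has a profitable deviation, so the profile is not an equilibrium.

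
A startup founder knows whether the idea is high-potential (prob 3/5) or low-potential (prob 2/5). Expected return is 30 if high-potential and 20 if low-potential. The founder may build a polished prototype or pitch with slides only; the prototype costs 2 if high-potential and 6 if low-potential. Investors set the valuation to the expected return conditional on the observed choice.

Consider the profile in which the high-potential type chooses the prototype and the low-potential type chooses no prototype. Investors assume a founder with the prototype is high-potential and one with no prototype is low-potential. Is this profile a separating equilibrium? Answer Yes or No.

Under these beliefs, the prototype earns valuation 30 and no prototype earns valuation 20.
high-potential: the prototype nets 30 − 2 = 28; no prototype nets 20. high-potential prefers the prototype.
low-potential: the prototype nets 30 − 6 = 24; no prototype nets 20. low-potential would deviate to the prototype.
low-potential has a profitable deviation, so the profile is not an equilibrium.

No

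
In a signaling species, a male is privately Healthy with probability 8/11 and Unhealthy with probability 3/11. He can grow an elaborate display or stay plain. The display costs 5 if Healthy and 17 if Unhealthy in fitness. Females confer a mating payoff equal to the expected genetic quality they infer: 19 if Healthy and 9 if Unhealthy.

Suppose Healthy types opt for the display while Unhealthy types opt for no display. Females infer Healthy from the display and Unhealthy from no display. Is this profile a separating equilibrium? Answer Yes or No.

Yes

Under these beliefs, the display earns mating payoff 19 and no display earns mating payoff 9.
Healthy: the display nets 19 − 5 = 14; no display nets 9. Healthy prefers the display.
Unhealthy: the display nets 19 − 17 = 2; no display nets 9. Unhealthy prefers no display.
Neither type deviates, so the separating profile is an equilibrium.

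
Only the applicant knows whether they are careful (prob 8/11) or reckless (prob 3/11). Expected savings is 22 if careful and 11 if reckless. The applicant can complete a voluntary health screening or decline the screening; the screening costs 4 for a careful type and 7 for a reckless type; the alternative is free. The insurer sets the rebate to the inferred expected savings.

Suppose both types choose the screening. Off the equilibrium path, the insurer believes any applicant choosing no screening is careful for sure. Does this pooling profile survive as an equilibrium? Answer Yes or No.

On path, the insurer holds the prior and pays 8/11·22 + 3/11·11 = 19. Off path (no screening), believing careful, it pays 22.
careful: the screening nets 19 − 4 = 15; no screening nets 22. careful would deviate.
reckless: the screening nets 19 − 7 = 12; no screening nets 22. reckless would deviate.
A type deviates, so pooling fails.

No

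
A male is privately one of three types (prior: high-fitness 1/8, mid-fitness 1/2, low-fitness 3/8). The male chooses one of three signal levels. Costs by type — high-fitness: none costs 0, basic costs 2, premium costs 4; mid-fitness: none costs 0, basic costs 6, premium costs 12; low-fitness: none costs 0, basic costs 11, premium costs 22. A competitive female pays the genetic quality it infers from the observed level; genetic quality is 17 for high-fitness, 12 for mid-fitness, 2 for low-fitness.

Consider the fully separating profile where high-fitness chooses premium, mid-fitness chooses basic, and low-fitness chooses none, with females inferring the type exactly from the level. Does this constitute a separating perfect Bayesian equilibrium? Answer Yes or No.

Separating mating payoffs: premium → 17, basic → 12, none → 2.
high-fitness (assigned premium): none: 2 − 0 = 2; basic: 12 − 2 = 10; premium: 17 − 4 = 13. high-fitness stays.
mid-fitness (assigned basic): none: 2 − 0 = 2; basic: 12 − 6 = 6; premium: 17 − 12 = 5. mid-fitness stays.
low-fitness (assigned none): none: 2 − 0 = 2; basic: 12 − 11 = 1; premium: 17 − 22 = -5. low-fitness stays.
Every type prefers its assigned level; separation holds.

Yes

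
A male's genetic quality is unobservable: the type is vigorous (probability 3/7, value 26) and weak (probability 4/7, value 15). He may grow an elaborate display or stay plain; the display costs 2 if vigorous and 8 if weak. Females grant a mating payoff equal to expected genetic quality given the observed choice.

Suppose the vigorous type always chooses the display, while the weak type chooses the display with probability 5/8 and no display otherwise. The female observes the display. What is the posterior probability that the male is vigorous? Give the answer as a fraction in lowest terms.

P(the display) = (3/7)·1 + (4/7)·(5/8) = 11/14.
By Bayes' rule, P(vigorous | the display) = (3/7) / (11/14) = 6/11.

6/11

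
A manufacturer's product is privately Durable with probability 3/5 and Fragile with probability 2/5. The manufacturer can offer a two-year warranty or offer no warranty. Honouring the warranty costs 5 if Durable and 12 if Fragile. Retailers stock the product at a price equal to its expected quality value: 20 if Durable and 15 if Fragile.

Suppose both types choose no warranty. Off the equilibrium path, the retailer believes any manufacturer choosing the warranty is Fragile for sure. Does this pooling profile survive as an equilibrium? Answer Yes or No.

On path, the retailer holds the prior and pays 3/5·20 + 2/5·15 = 18. Off path (the warranty), believing Fragile, it pays 15.
Durable: no warranty nets 18; the warranty nets 15 − 5 = 10. Durable stays.
Fragile: no warranty nets 18; the warranty nets 15 − 12 = 3. Fragile stays.
No type deviates, so pooling is sustained.

Yes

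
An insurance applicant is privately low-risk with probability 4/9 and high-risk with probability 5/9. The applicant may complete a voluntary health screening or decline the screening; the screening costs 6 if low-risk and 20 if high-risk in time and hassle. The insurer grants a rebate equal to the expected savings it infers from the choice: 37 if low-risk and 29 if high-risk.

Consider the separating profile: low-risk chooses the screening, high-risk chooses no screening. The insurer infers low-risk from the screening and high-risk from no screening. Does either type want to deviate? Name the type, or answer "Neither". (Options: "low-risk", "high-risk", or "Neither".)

The screening pays 37; no screening pays 29.
low-risk: assigned the screening, nets 37 − 6 = 31; deviating to no screening nets 29.
high-risk: assigned no screening, nets 29; deviating to the screening nets 37 − 20 = 17.
Both types strictly prefer their assigned action; no profitable deviation.

Neither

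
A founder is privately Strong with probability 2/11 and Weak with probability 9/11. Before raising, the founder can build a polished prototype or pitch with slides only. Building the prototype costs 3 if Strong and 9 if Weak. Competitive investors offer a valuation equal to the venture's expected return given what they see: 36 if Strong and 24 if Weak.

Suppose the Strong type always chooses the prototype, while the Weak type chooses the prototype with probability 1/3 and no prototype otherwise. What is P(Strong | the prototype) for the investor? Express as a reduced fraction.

P(the prototype) = (2/11)·1 + (9/11)·(1/3) = 5/11.
By Bayes' rule, P(Strong | the prototype) = (2/11) / (5/11) = 2/5.

2/5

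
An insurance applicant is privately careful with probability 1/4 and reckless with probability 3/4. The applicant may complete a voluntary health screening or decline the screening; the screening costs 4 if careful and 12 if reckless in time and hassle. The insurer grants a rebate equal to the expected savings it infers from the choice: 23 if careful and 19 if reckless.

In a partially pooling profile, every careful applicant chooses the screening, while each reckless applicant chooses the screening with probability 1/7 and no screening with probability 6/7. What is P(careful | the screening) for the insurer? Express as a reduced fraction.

7/10

P(the screening) = (1/4)·1 + (3/4)·(1/7) = 5/14.
By Bayes' rule, P(careful | the screening) = (1/4) / (5/14) = 7/10.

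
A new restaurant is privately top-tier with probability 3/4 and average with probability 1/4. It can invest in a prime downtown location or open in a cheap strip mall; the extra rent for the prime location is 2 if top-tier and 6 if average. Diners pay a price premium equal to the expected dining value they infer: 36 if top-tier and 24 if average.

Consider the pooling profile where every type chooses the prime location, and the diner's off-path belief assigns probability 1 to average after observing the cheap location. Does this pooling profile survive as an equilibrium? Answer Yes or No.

On path, the diner holds the prior and pays 3/4·36 + 1/4·24 = 33. Off path (the cheap location), believing average, it pays 24.
top-tier: the prime location nets 33 − 2 = 31; the cheap location nets 24. top-tier stays.
average: the prime location nets 33 − 6 = 27; the cheap location nets 24. average stays.
No type deviates, so pooling is sustained.

Yes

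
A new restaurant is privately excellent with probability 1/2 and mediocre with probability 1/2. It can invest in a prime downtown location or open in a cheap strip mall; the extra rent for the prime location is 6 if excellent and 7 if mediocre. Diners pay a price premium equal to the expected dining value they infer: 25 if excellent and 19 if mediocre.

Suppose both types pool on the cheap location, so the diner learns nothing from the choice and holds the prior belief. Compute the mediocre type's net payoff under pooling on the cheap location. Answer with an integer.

22

Pooled price premium = 1/2·25 + 1/2·19 = 22.
mediocre pays no cost for the cheap location, so net payoff = 22.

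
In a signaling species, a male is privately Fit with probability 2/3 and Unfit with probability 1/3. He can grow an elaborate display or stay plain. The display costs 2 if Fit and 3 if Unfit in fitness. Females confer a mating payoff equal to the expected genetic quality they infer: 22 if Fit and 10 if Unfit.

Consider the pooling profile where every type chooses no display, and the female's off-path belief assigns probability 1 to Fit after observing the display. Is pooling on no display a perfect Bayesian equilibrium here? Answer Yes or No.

On path, the female holds the prior and pays 2/3·22 + 1/3·10 = 18. Off path (the display), believing Fit, it pays 22.
Fit: no display nets 18; the display nets 22 − 2 = 20. Fit would deviate.
Unfit: no display nets 18; the display nets 22 − 3 = 19. Unfit would deviate.
A type deviates, so pooling fails.

No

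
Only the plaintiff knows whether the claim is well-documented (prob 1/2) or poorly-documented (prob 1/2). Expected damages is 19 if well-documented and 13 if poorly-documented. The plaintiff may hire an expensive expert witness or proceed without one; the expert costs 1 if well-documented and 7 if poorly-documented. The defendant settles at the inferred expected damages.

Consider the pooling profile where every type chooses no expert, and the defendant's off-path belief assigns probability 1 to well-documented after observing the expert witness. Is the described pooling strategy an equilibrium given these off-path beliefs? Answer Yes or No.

On path, the defendant holds the prior and pays 1/2·19 + 1/2·13 = 16. Off path (the expert witness), believing well-documented, it pays 19.
well-documented: no expert nets 16; the expert witness nets 19 − 1 = 18. well-documented would deviate.
poorly-documented: no expert nets 16; the expert witness nets 19 − 7 = 12. poorly-documented stays.
A type deviates, so pooling fails.

No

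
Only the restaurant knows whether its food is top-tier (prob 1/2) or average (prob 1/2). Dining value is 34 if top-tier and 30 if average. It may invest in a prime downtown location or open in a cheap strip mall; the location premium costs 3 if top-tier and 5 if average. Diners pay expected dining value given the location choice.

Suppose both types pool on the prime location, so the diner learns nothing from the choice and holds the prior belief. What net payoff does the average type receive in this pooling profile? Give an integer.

27

Pooled price premium = 1/2·34 + 1/2·30 = 32.
average pays cost 5 for the prime location, so net payoff = 32 − 5 = 27.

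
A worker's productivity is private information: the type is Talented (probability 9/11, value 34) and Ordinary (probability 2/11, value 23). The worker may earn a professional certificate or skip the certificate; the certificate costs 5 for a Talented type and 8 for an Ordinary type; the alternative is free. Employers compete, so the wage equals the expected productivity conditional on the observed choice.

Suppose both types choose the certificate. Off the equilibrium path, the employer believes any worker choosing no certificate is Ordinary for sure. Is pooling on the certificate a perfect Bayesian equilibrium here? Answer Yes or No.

On path, the employer holds the prior and pays 9/11·34 + 2/11·23 = 32. Off path (no certificate), believing Ordinary, it pays 23.
Talented: the certificate nets 32 − 5 = 27; no certificate nets 23. Talented stays.
Ordinary: the certificate nets 32 − 8 = 24; no certificate nets 23. Ordinary stays.
No type deviates, so pooling is sustained.

Yes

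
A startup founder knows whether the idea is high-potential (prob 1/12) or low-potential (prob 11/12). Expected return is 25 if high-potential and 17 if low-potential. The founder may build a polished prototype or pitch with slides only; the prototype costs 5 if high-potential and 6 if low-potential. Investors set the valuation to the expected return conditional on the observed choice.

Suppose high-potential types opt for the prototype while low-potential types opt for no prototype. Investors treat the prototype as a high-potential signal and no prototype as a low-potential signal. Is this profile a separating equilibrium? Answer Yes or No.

No

Under these beliefs, the prototype earns valuation 25 and no prototype earns valuation 17.
high-potential: the prototype nets 25 − 5 = 20; no prototype nets 17. high-potential prefers the prototype.
low-potential: the prototype nets 25 − 6 = 19; no prototype nets 17. low-potential would deviate to the prototype.
low-potential has a profitable deviation, so the profile is not an equilibrium.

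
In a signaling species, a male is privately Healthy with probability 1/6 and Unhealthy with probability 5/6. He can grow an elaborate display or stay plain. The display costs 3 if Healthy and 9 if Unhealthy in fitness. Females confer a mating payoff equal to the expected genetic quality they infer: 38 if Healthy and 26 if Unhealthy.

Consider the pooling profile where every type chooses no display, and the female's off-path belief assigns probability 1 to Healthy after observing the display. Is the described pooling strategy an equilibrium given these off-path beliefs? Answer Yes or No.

No

On path, the female holds the prior and pays 1/6·38 + 5/6·26 = 28. Off path (the display), believing Healthy, it pays 38.
Healthy: no display nets 28; the display nets 38 − 3 = 35. Healthy would deviate.
Unhealthy: no display nets 28; the display nets 38 − 9 = 29. Unhealthy would deviate.
A type deviates, so pooling fails.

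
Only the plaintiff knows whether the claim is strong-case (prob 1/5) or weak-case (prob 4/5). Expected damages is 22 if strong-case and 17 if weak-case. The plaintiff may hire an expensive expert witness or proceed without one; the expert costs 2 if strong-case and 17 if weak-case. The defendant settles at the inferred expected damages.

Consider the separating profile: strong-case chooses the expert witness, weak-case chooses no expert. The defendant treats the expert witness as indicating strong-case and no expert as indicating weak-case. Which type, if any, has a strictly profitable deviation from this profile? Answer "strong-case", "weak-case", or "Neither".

Neither

The expert witness pays 22; no expert pays 17.
strong-case: assigned the expert witness, nets 22 − 2 = 20; deviating to no expert nets 17.
weak-case: assigned no expert, nets 17; deviating to the expert witness nets 22 − 17 = 5.
Both types strictly prefer their assigned action; no profitable deviation.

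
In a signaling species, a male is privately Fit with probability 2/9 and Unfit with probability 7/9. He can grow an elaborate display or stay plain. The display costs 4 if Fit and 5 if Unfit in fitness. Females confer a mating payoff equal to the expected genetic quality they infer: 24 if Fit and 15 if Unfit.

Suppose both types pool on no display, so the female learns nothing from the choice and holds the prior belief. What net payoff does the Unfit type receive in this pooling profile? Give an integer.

17

Pooled mating payoff = 2/9·24 + 7/9·15 = 17.
Unfit pays no cost for no display, so net payoff = 17.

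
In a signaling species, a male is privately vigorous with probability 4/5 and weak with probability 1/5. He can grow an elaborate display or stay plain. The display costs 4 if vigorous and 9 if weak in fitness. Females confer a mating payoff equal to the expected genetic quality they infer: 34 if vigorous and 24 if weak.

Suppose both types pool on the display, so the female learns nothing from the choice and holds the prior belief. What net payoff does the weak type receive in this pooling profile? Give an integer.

23

Pooled mating payoff = 4/5·34 + 1/5·24 = 32.
weak pays cost 9 for the display, so net payoff = 32 − 9 = 23.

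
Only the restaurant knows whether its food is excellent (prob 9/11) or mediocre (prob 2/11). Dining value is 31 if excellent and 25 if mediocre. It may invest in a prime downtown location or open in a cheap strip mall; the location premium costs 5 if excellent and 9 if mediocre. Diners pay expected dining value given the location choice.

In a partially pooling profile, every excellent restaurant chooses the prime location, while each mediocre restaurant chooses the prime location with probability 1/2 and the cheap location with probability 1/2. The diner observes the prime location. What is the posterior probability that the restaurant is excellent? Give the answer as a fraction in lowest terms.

P(the prime location) = (9/11)·1 + (2/11)·(1/2) = 10/11.
By Bayes' rule, P(excellent | the prime location) = (9/11) / (10/11) = 9/10.

9/10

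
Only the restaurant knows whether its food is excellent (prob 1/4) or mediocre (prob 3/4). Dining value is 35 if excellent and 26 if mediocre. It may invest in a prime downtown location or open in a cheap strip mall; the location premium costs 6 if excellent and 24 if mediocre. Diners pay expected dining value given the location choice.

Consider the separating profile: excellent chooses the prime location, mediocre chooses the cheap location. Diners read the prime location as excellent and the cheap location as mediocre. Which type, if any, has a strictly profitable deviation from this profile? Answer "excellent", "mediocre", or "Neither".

Neither

The prime location pays 35; the cheap location pays 26.
excellent: assigned the prime location, nets 35 − 6 = 29; deviating to the cheap location nets 26.
mediocre: assigned the cheap location, nets 26; deviating to the prime location nets 35 − 24 = 11.
Both types strictly prefer their assigned action; no profitable deviation.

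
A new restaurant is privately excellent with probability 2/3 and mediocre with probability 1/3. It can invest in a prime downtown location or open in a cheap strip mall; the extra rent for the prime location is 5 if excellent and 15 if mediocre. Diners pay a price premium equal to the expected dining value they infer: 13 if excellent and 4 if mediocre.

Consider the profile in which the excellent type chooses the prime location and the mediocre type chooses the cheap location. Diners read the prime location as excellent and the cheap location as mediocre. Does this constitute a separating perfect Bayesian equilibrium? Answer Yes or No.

Yes

Under these beliefs, the prime location earns price premium 13 and the cheap location earns price premium 4.
excellent: the prime location nets 13 − 5 = 8; the cheap location nets 4. excellent prefers the prime location.
mediocre: the prime location nets 13 − 15 = -2; the cheap location nets 4. mediocre prefers the cheap location.
Neither type deviates, so the separating profile is an equilibrium.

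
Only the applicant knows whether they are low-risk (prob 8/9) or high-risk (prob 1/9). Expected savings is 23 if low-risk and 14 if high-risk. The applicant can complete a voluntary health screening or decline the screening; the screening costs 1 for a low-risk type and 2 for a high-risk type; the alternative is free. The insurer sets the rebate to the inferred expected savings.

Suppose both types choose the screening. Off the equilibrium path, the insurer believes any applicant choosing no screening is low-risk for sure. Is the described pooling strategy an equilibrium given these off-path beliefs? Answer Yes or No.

On path, the insurer holds the prior and pays 8/9·23 + 1/9·14 = 22. Off path (no screening), believing low-risk, it pays 23.
low-risk: the screening nets 22 − 1 = 21; no screening nets 23. low-risk would deviate.
high-risk: the screening nets 22 − 2 = 20; no screening nets 23. high-risk would deviate.
A type deviates, so pooling fails.

No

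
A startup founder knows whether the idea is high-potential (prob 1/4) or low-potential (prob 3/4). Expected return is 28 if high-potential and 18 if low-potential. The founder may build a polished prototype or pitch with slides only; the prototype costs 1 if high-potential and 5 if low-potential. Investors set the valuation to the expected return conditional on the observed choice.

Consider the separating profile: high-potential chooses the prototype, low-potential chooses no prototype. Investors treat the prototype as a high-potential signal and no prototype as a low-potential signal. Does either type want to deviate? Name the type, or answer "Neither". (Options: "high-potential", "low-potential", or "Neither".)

low-potential

The prototype pays 28; no prototype pays 18.
high-potential: assigned the prototype, nets 28 − 1 = 27; deviating to no prototype nets 18.
low-potential: assigned no prototype, nets 18; deviating to the prototype nets 28 − 5 = 23.
The low-potential type gains 5 by deviating.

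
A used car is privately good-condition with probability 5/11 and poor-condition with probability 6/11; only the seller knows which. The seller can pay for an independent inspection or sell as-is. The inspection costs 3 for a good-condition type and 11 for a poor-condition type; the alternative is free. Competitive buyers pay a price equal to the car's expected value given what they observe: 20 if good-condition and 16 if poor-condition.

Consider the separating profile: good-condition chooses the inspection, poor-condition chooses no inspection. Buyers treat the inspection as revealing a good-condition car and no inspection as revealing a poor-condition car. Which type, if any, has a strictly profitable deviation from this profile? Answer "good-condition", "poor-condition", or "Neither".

Neither

The inspection pays 20; no inspection pays 16.
good-condition: assigned the inspection, nets 20 − 3 = 17; deviating to no inspection nets 16.
poor-condition: assigned no inspection, nets 16; deviating to the inspection nets 20 − 11 = 9.
Both types strictly prefer their assigned action; no profitable deviation.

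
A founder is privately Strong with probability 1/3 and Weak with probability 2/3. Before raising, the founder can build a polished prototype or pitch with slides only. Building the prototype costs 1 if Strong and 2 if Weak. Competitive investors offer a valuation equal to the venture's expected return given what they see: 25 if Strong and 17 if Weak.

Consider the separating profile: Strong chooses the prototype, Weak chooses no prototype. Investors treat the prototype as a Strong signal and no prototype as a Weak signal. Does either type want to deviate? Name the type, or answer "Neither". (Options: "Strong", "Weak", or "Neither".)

The prototype pays 25; no prototype pays 17.
Strong: assigned the prototype, nets 25 − 1 = 24; deviating to no prototype nets 17.
Weak: assigned no prototype, nets 17; deviating to the prototype nets 25 − 2 = 23.
The Weak type gains 6 by deviating.

Weak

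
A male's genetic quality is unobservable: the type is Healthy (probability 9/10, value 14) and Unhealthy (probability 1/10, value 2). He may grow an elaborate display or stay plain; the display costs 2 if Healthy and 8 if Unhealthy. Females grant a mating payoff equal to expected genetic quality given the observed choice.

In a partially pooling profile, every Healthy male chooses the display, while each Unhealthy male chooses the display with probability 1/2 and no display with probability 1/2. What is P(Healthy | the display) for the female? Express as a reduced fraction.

18/19

P(the display) = (9/10)·1 + (1/10)·(1/2) = 19/20.
By Bayes' rule, P(Healthy | the display) = (9/10) / (19/20) = 18/19.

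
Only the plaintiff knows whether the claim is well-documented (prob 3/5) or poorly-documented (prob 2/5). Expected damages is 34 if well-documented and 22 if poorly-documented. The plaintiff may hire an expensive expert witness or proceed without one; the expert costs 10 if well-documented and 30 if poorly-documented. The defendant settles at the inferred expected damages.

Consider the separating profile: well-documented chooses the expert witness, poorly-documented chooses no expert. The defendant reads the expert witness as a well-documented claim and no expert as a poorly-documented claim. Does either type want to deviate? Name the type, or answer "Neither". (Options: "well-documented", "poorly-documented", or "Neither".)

The expert witness pays 34; no expert pays 22.
well-documented: assigned the expert witness, nets 34 − 10 = 24; deviating to no expert nets 22.
poorly-documented: assigned no expert, nets 22; deviating to the expert witness nets 34 − 30 = 4.
Both types strictly prefer their assigned action; no profitable deviation.

Neither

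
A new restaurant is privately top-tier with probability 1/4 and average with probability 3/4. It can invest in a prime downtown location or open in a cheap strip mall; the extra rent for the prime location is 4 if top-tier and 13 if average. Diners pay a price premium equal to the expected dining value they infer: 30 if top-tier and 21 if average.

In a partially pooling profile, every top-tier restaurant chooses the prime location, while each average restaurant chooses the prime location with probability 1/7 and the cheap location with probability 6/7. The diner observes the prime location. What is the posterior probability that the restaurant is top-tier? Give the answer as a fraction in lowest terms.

7/10

P(the prime location) = (1/4)·1 + (3/4)·(1/7) = 5/14.
By Bayes' rule, P(top-tier | the prime location) = (1/4) / (5/14) = 7/10.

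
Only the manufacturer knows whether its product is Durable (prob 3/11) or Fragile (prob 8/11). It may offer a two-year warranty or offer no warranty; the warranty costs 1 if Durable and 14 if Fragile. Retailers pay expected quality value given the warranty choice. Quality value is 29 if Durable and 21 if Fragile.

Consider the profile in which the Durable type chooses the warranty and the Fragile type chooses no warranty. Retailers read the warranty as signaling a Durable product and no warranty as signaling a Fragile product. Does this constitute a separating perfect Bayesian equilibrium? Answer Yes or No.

Under these beliefs, the warranty earns price 29 and no warranty earns price 21.
Durable: the warranty nets 29 − 1 = 28; no warranty nets 21. Durable prefers the warranty.
Fragile: the warranty nets 29 − 14 = 15; no warranty nets 21. Fragile prefers no warranty.
Neither type deviates, so the separating profile is an equilibrium.

Yes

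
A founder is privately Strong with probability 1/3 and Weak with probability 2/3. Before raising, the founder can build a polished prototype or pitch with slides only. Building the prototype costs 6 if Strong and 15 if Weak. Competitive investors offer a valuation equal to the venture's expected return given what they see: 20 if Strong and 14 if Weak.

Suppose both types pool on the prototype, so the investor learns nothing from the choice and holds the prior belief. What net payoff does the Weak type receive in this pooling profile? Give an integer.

Pooled valuation = 1/3·20 + 2/3·14 = 16.
Weak pays cost 15 for the prototype, so net payoff = 16 − 15 = 1.

1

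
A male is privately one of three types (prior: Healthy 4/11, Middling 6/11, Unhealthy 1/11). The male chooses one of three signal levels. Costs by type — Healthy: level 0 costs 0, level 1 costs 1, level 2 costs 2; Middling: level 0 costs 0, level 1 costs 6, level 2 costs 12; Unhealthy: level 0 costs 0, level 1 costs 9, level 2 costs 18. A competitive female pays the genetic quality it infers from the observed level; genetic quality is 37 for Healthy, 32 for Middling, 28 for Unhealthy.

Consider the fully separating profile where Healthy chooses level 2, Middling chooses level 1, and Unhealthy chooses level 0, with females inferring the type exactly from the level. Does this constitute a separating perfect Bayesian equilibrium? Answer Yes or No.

No

Separating mating payoffs: level 2 → 37, level 1 → 32, level 0 → 28.
Healthy (assigned level 2): level 0: 28 − 0 = 28; level 1: 32 − 1 = 31; level 2: 37 − 2 = 35. Healthy stays.
Middling (assigned level 1): level 0: 28 − 0 = 28; level 1: 32 − 6 = 26; level 2: 37 − 12 = 25. Middling prefers level 0.
Unhealthy (assigned level 0): level 0: 28 − 0 = 28; level 1: 32 − 9 = 23; level 2: 37 − 18 = 19. Unhealthy stays.
At least one type deviates; the separating profile fails.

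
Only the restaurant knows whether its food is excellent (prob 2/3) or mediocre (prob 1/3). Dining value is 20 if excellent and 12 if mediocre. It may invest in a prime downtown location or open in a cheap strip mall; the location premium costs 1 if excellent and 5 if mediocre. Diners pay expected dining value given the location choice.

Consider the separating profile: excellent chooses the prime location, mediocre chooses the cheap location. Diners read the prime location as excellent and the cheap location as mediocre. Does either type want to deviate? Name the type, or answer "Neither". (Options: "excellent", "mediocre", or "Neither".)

mediocre

The prime location pays 20; the cheap location pays 12.
excellent: assigned the prime location, nets 20 − 1 = 19; deviating to the cheap location nets 12.
mediocre: assigned the cheap location, nets 12; deviating to the prime location nets 20 − 5 = 15.
The mediocre type gains 3 by deviating.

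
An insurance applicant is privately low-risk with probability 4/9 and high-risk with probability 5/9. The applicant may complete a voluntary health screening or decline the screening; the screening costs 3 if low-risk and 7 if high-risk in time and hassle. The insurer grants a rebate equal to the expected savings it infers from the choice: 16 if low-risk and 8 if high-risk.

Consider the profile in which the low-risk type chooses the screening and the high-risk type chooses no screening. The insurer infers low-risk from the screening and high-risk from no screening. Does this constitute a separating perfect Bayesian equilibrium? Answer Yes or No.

No

Under these beliefs, the screening earns rebate 16 and no screening earns rebate 8.
low-risk: the screening nets 16 − 3 = 13; no screening nets 8. low-risk prefers the screening.
high-risk: the screening nets 16 − 7 = 9; no screening nets 8. high-risk would deviate to the screening.
high-risk has a profitable deviation, so the profile is not an equilibrium.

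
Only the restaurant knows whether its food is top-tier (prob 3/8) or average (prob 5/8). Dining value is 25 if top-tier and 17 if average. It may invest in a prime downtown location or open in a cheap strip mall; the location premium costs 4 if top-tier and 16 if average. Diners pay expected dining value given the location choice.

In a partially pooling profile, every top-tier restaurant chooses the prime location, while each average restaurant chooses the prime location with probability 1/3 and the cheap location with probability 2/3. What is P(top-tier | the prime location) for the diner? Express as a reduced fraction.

P(the prime location) = (3/8)·1 + (5/8)·(1/3) = 7/12.
By Bayes' rule, P(top-tier | the prime location) = (3/8) / (7/12) = 9/14.

9/14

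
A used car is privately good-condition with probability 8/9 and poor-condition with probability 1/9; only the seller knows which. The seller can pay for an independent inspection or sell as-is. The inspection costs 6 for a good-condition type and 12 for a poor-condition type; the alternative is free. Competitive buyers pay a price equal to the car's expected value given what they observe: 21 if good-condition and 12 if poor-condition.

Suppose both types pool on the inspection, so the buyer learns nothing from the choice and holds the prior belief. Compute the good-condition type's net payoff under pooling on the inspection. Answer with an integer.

14

Pooled price = 8/9·21 + 1/9·12 = 20.
good-condition pays cost 6 for the inspection, so net payoff = 20 − 6 = 14.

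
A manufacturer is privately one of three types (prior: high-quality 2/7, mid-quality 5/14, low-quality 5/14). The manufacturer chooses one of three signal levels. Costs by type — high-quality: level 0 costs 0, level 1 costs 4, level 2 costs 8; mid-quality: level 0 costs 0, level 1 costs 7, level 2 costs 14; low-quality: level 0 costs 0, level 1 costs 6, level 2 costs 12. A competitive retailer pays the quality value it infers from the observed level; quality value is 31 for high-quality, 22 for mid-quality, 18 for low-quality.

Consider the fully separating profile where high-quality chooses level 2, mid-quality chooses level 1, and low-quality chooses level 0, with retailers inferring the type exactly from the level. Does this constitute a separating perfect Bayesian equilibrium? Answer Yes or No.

No

Separating prices: level 2 → 31, level 1 → 22, level 0 → 18.
high-quality (assigned level 2): level 0: 18 − 0 = 18; level 1: 22 − 4 = 18; level 2: 31 − 8 = 23. high-quality stays.
mid-quality (assigned level 1): level 0: 18 − 0 = 18; level 1: 22 − 7 = 15; level 2: 31 − 14 = 17. mid-quality prefers level 0.
low-quality (assigned level 0): level 0: 18 − 0 = 18; level 1: 22 − 6 = 16; level 2: 31 − 12 = 19. low-quality prefers level 2.
At least one type deviates; the separating profile fails.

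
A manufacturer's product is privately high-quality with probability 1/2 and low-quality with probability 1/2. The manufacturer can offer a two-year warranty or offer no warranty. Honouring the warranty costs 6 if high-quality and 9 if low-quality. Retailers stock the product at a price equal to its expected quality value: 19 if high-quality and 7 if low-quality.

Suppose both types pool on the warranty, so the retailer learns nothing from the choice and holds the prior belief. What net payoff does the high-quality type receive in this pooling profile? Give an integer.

Pooled price = 1/2·19 + 1/2·7 = 13.
high-quality pays cost 6 for the warranty, so net payoff = 13 − 6 = 7.

7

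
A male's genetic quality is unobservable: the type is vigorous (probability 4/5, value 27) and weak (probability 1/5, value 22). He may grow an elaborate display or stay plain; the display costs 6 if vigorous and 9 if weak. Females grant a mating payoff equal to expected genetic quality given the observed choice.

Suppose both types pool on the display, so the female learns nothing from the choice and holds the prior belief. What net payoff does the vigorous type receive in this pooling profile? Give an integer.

Pooled mating payoff = 4/5·27 + 1/5·22 = 26.
vigorous pays cost 6 for the display, so net payoff = 26 − 6 = 20.

20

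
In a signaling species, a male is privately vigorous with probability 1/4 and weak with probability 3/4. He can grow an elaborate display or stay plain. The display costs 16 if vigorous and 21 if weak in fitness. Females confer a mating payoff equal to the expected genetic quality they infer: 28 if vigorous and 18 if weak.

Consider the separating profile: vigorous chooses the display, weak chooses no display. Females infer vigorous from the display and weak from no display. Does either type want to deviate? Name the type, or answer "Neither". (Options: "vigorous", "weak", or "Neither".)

vigorous

The display pays 28; no display pays 18.
vigorous: assigned the display, nets 28 − 16 = 12; deviating to no display nets 18.
weak: assigned no display, nets 18; deviating to the display nets 28 − 21 = 7.
The vigorous type gains 6 by deviating.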